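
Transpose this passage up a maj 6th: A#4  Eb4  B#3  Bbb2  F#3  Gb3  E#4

F##5 C5 G##4 Gb3 D#4 Eb4 C##5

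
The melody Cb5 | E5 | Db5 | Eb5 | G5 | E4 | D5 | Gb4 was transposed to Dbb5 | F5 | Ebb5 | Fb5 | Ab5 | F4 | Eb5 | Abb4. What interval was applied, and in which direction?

up a minor second

Take the first pair: Cb5 → Dbb5. C to D spans 2 letter names, so the interval is some kind of second.
Cb5 to Dbb5 is 1 semitone, which makes it a minor second; the second version is higher, so the direction is up.
Checking another pair — Gb4 → Abb4 — gives the same interval.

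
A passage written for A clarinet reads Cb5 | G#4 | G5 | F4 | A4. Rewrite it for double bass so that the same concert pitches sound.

Ab5 E#5 E6 D5 F#5

First find concert pitch: the A clarinet sounds a minor third below written, so Cb5 G#4 G5 F4 A4 sounds Ab4 E#4 E5 D4 F#4.
Then write for double bass: it sounds a perfect octave below written, so the part must be a perfect octave above concert.
Ab4 → Ab5
E#4 → E#5
E5 → E6
D4 → D5
F#4 → F#5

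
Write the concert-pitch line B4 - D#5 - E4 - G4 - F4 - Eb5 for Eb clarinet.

G#4 B#4 C#4 E4 D4 C5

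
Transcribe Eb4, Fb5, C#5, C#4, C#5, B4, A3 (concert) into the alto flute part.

Written C4 sounds as G3 on the alto flute, so concert pitches are written a perfect fourth up.
Eb4 becomes Ab4
Fb5 becomes Bbb5
C#5 becomes F#5
C#4 becomes F#4
C#5 becomes F#5
B4 becomes E5
A3 becomes D4

Ab4 Bbb5 F#5 F#4 F#5 E5 D4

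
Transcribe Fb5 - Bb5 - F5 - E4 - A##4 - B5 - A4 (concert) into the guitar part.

Fb6 Bb6 F6 E5 A##5 B6 A5

The guitar sounds a perfect octave below written, so the written part must be a perfect octave above concert — transpose each note up.
Fb5 becomes Fb6
Bb5 becomes Bb6
F5 becomes F6
E4 becomes E5
A##4 becomes A##5
B5 becomes B6
A4 becomes A5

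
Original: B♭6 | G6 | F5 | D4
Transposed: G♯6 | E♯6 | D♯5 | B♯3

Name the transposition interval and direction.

down a diminished third

From Bb6 to G#6 is 3 letter names — a third of some quality.
G#6 to Bb6 is 2 semitones, which makes it a diminished third; the second version is lower, so the direction is down.
Checking another pair — D4 → B#3 — gives the same interval.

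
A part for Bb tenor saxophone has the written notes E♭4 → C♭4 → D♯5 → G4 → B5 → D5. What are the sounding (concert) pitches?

Written C4 on the Bb tenor saxophone sounds as Bb2, a major ninth lower; apply that shift to every note.
Eb4 to Db3
Cb4 to Bbb2
D#5 to C#4
G4 to F3
B5 to A4
D5 to C4

Db3 Bbb2 C#4 F3 A4 C4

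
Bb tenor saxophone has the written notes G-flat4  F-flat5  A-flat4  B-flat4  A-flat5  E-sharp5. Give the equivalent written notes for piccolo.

Fb2 Ebb3 Gb2 Ab2 Gb3 D#3

First find concert pitch: the Bb tenor saxophone sounds a major ninth below written, so G-flat4 F-flat5 A-flat4 B-flat4 A-flat5 E-sharp5 sounds Fb3 Ebb4 Gb3 Ab3 Gb4 D#4.
Then write for piccolo: it sounds a perfect octave above written, so the part must be a perfect octave below concert.
Fb3 → Fb2
Ebb4 → Ebb3
Gb3 → Gb2
Ab3 → Ab2
Gb4 → Gb3
D#4 → D#3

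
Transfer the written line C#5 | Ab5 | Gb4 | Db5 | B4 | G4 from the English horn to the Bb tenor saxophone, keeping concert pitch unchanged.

G#5 Eb6 Db5 Ab5 F#5 D5

First find concert pitch: the English horn sounds a perfect fifth below written, so C#5 Ab5 Gb4 Db5 B4 G4 sounds F#4 Db5 Cb4 Gb4 E4 C4.
Then write for Bb tenor saxophone: it sounds a major ninth below written, so the part must be a major ninth above concert.
F#4 → G#5
Db5 → Eb6
Cb4 → Db5
Gb4 → Ab5
E4 → F#5
C4 → D5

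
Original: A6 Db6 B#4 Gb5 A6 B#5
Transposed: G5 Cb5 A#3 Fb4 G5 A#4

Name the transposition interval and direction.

down a major ninth

From A6 to G5 is 9 letter names — a ninth of some quality.
G5 to A6 is 14 semitones, which makes it a major ninth; the second version is lower, so the direction is down.
Checking another pair — B#5 → A#4 — gives the same interval.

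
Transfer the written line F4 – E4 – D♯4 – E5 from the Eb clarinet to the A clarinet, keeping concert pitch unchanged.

First find concert pitch: the Eb clarinet sounds a minor third above written, so F4 E4 D♯4 E5 sounds Ab4 G4 F#4 G5.
Then write for A clarinet: it sounds a minor third below written, so the part must be a minor third above concert.
Ab4 → Cb5
G4 → Bb4
F#4 → A4
G5 → Bb5

Cb5 Bb4 A4 Bb5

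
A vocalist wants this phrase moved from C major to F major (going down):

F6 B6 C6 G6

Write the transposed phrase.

Bb5 E6 F5 C6

From C down to F is a perfect fifth; apply that to each pitch.
F6 to Bb5
B6 to E6
C6 to F5
G6 to C6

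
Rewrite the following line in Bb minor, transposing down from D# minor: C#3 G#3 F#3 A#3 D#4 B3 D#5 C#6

Ab2 Eb3 Db3 F3 Bb3 Gb3 Bb4 Ab5

From D# down to Bb is an augmented third; apply that to each pitch.
C#3 → Ab2
G#3 → Eb3
F#3 → Db3
A#3 → F3
D#4 → Bb3
B3 → Gb3
D#5 → Bb4
C#6 → Ab5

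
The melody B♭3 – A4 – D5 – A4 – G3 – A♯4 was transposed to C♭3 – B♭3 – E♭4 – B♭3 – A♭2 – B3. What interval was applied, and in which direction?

down a major seventh

From Bb3 to Cb3 is 7 letter names — a seventh of some quality.
Cb3 to Bb3 is 11 semitones, which makes it a major seventh; the second version is lower, so the direction is down.
Checking another pair — A#4 → B3 — gives the same interval.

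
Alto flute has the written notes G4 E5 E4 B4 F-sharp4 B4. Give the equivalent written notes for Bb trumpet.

First find concert pitch: the alto flute sounds a perfect fourth below written, so G4 E5 E4 B4 F-sharp4 B4 sounds D4 B4 B3 F#4 C#4 F#4.
Then write for Bb trumpet: it sounds a major second below written, so the part must be a major second above concert.
D4 → E4
B4 → C#5
B3 → C#4
F#4 → G#4
C#4 → D#4
F#4 → G#4

E4 C#5 C#4 G#4 D#4 G#4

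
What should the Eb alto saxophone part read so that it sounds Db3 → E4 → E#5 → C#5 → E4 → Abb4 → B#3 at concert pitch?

Bb3 C#5 C##6 A#5 C#5 Fb5 G##4

The Eb alto saxophone sounds a major sixth below written, so the written part must be a major sixth above concert — transpose each note up.
Db3 to Bb3
E4 to C#5
E#5 to C##6
C#5 to A#5
E4 to C#5
Abb4 to Fb5
B#3 to G##4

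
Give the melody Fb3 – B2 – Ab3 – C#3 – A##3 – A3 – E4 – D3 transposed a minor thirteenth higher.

Dbb5 G4 Fb5 A4 F##5 F5 C6 Bb4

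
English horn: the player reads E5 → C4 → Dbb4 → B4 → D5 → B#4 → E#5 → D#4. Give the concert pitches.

Written C4 on the English horn sounds as F3, a perfect fifth lower; apply that shift to every note.
E5 to A4
C4 to F3
Dbb4 to Gbb3
B4 to E4
D5 to G4
B#4 to E#4
E#5 to A#4
D#4 to G#3

A4 F3 Gbb3 E4 G4 E#4 A#4 G#3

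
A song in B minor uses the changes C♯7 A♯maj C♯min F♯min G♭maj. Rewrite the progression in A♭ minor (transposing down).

Bb7 Gmaj Bbmin Ebmin Fbbmaj

B minor down to A♭ minor is an augmented second; each chord root moves by that interval while the quality stays the same.
C♯7: root C♯ down an augmented second → Bb, giving Bb7.
A♯maj: root A♯ down an augmented second → G, giving Gmaj.
C♯min: root C♯ down an augmented second → Bb, giving Bbmin.
F♯min: root F♯ down an augmented second → Eb, giving Ebmin.
G♭maj: root G♭ down an augmented second → Fbb, giving Fbbmaj.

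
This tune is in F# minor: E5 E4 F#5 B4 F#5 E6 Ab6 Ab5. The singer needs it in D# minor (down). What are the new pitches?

F# minor to D# minor down is a minor third, so every note moves down by that interval.
E5 -> C#5
E4 -> C#4
F#5 -> D#5
B4 -> G#4
F#5 -> D#5
E6 -> C#6
Ab6 -> F6
Ab5 -> F5

C#5 C#4 D#5 G#4 D#5 C#6 F6 F5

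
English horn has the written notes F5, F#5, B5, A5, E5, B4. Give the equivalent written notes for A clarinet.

First find concert pitch: the English horn sounds a perfect fifth below written, so F5 F#5 B5 A5 E5 B4 sounds Bb4 B4 E5 D5 A4 E4.
Then write for A clarinet: it sounds a minor third below written, so the part must be a minor third above concert.
Bb4 → Db5
B4 → D5
E5 → G5
D5 → F5
A4 → C5
E4 → G4

Db5 D5 G5 F5 C5 G4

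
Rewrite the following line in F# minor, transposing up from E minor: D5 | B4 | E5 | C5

E minor to F# minor up is a major second, so every note moves up by that interval.
D5 → E5
B4 → C#5
E5 → F#5
C5 → D5

E5 C#5 F#5 D5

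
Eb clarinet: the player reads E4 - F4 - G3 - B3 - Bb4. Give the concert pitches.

G4 Ab4 Bb3 D4 Db5

Written C4 on the Eb clarinet sounds as Eb4, a minor third higher; apply that shift to every note.
E4 → G4
F4 → Ab4
G3 → Bb3
B3 → D4
Bb4 → Db5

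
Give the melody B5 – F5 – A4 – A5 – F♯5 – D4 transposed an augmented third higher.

B5 to D##6
F5 to A#5
A4 to C##5
A5 to C##6
F#5 to A##5
D4 to F##4

D##6 A#5 C##5 C##6 A##5 F##4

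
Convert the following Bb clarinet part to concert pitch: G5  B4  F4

F5 A4 Eb4

The Bb clarinet sounds a major second below written, so transpose each written note down a major second.
G5 to F5
B4 to A4
F4 to Eb4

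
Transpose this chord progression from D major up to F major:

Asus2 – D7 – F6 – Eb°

Csus2 F7 Ab6 Gb°

D major up to F major is a minor third; each chord root moves by that interval while the quality stays the same.
Asus2: root A up a minor third → C, giving Csus2.
D7: root D up a minor third → F, giving F7.
F6: root F up a minor third → Ab, giving Ab6.
Eb°: root Eb up a minor third → Gb, giving Gb°.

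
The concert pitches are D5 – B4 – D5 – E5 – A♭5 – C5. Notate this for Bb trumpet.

The Bb trumpet sounds a major second below written, so the written part must be a major second above concert — transpose each note up.
D5 → E5
B4 → C#5
D5 → E5
E5 → F#5
Ab5 → Bb5
C5 → D5

E5 C#5 E5 F#5 Bb5 D5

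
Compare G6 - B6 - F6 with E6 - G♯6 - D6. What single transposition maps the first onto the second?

down a minor third

From G6 to E6 is 3 letter names — a third of some quality.
E6 to G6 is 3 semitones, which makes it a minor third; the second version is lower, so the direction is down.
Checking another pair — F6 → D6 — gives the same interval.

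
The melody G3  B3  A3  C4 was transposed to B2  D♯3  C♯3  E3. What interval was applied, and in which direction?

From G3 to B2 is 6 letter names — a sixth of some quality.
B2 to G3 is 8 semitones, which makes it a minor sixth; the second version is lower, so the direction is down.
Checking another pair — C4 → E3 — gives the same interval.

down a minor sixth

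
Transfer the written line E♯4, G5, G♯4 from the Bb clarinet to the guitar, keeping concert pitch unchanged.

D#5 F6 F#5

First find concert pitch: the Bb clarinet sounds a major second below written, so E♯4 G5 G♯4 sounds D#4 F5 F#4.
Then write for guitar: it sounds a perfect octave below written, so the part must be a perfect octave above concert.
D#4 → D#5
F5 → F6
F#4 → F#5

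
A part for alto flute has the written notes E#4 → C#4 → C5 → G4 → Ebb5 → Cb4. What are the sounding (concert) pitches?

B#3 G#3 G4 D4 Bbb4 Gb3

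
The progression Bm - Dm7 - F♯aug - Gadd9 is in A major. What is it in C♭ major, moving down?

Dbm Fbm7 Abaug Bbbadd9

A major down to C♭ major is an augmented sixth; each chord root moves by that interval while the quality stays the same.
Bm: root B down an augmented sixth → Db, giving Dbm.
Dm7: root D down an augmented sixth → Fb, giving Fbm7.
F♯aug: root F♯ down an augmented sixth → Ab, giving Abaug.
Gadd9: root G down an augmented sixth → Bbb, giving Bbbadd9.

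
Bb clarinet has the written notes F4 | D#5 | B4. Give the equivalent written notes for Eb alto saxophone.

C5 A#5 F#5

First find concert pitch: the Bb clarinet sounds a major second below written, so F4 D#5 B4 sounds Eb4 C#5 A4.
Then write for Eb alto saxophone: it sounds a major sixth below written, so the part must be a major sixth above concert.
Eb4 → C5
C#5 → A#5
A4 → F#5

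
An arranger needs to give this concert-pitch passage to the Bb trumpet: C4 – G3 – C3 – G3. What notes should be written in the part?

D4 A3 D3 A3

Written C4 sounds as Bb3 on the Bb trumpet, so concert pitches are written a major second up.
C4 → D4
G3 → A3
C3 → D3
G3 → A3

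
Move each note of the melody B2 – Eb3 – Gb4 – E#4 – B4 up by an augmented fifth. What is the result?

An augmented fifth up from B2 gives F##3.
Eb3: a fifth up reaches B, and 8 semitones makes it B3.
Gb4 up an augmented fifth is D5.
E#4 up an augmented fifth is B##4.
B4 up an augmented fifth is F##5.

F##3 B3 D5 B##4 F##5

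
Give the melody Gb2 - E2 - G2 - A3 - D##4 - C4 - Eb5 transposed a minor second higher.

Abb2 F2 Ab2 Bb3 E#4 Db4 Fb5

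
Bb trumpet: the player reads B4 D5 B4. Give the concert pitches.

The Bb trumpet sounds a major second below written, so transpose each written note down a major second.
B4 → A4
D5 → C5
B4 → A4

A4 C5 A4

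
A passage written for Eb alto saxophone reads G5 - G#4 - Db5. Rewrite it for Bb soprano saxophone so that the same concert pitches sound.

C5 C#4 Gb4

First find concert pitch: the Eb alto saxophone sounds a major sixth below written, so G5 G#4 Db5 sounds Bb4 B3 Fb4.
Then write for Bb soprano saxophone: it sounds a major second below written, so the part must be a major second above concert.
Bb4 → C5
B3 → C#4
Fb4 → Gb4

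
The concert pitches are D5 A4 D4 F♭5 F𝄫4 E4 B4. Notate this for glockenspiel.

Written C4 sounds as C6 on the glockenspiel, so concert pitches are written a perfect fifteenth down.
D5 -> D3
A4 -> A2
D4 -> D2
Fb5 -> Fb3
Fbb4 -> Fbb2
E4 -> E2
B4 -> B2

D3 A2 D2 Fb3 Fbb2 E2 B2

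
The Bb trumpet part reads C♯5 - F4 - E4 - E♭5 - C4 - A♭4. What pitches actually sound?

The Bb trumpet sounds a major second below written, so transpose each written note down a major second.
C#5 → B4
F4 → Eb4
E4 → D4
Eb5 → Db5
C4 → Bb3
Ab4 → Gb4

B4 Eb4 D4 Db5 Bb3 Gb4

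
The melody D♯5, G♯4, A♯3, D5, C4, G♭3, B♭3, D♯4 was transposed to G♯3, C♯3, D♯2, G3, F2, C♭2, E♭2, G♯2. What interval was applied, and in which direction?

From D#5 to G#3 is 12 letter names — a twelfth of some quality.
G#3 to D#5 is 19 semitones, which makes it a perfect twelfth; the second version is lower, so the direction is down.
Checking another pair — D#4 → G#2 — gives the same interval.

down a perfect twelfth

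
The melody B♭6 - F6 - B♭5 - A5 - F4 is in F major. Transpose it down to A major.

D6 A5 D5 C#5 A3

F major to A major down is a minor sixth, so every note moves down by that interval.
Bb6 becomes D6
F6 becomes A5
Bb5 becomes D5
A5 becomes C#5
F4 becomes A3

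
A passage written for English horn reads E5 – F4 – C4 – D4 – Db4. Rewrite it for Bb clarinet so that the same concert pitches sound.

First find concert pitch: the English horn sounds a perfect fifth below written, so E5 F4 C4 D4 Db4 sounds A4 Bb3 F3 G3 Gb3.
Then write for Bb clarinet: it sounds a major second below written, so the part must be a major second above concert.
A4 → B4
Bb3 → C4
F3 → G3
G3 → A3
Gb3 → Ab3

B4 C4 G3 A3 Ab3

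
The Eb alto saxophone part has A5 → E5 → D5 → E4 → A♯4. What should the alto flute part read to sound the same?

First find concert pitch: the Eb alto saxophone sounds a major sixth below written, so A5 E5 D5 E4 A♯4 sounds C5 G4 F4 G3 C#4.
Then write for alto flute: it sounds a perfect fourth below written, so the part must be a perfect fourth above concert.
C5 → F5
G4 → C5
F4 → Bb4
G3 → C4
C#4 → F#4

F5 C5 Bb4 C4 F#4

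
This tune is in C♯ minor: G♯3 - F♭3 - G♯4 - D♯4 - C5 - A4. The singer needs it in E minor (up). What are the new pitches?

C♯ minor to E minor up is a minor third, so every note moves up by that interval.
G#3 becomes B3
Fb3 becomes Abb3
G#4 becomes B4
D#4 becomes F#4
C5 becomes Eb5
A4 becomes C5

B3 Abb3 B4 F#4 Eb5 C5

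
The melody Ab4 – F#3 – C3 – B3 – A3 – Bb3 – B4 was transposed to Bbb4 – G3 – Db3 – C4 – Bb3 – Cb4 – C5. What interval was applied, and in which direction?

From Ab4 to Bbb4 is 2 letter names — a second of some quality.
Ab4 to Bbb4 is 1 semitone, which makes it a minor second; the second version is higher, so the direction is up.
Checking another pair — B4 → C5 — gives the same interval.

up a minor second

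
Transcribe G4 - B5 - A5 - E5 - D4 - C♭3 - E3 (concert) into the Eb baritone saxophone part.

E6 G#7 F#7 C#7 B5 Ab4 C#5

Written C4 sounds as Eb2 on the Eb baritone saxophone, so concert pitches are written a major thirteenth up.
G4 becomes E6
B5 becomes G#7
A5 becomes F#7
E5 becomes C#7
D4 becomes B5
Cb3 becomes Ab4
E3 becomes C#5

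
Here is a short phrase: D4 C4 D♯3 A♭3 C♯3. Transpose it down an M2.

D4 becomes C4
C4 becomes Bb3
D#3 becomes C#3
Ab3 becomes Gb3
C#3 becomes B2

C4 Bb3 C#3 Gb3 B2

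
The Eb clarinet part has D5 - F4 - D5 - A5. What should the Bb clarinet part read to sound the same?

First find concert pitch: the Eb clarinet sounds a minor third above written, so D5 F4 D5 A5 sounds F5 Ab4 F5 C6.
Then write for Bb clarinet: it sounds a major second below written, so the part must be a major second above concert.
F5 → G5
Ab4 → Bb4
F5 → G5
C6 → D6

G5 Bb4 G5 D6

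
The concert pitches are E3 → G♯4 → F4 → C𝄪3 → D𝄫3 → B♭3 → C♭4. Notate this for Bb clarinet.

The Bb clarinet sounds a major second below written, so the written part must be a major second above concert — transpose each note up.
E3 becomes F#3
G#4 becomes A#4
F4 becomes G4
C##3 becomes D##3
Dbb3 becomes Ebb3
Bb3 becomes C4
Cb4 becomes Db4

F#3 A#4 G4 D##3 Ebb3 C4 Db4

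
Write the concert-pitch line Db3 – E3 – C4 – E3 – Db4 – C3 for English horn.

The English horn sounds a perfect fifth below written, so the written part must be a perfect fifth above concert — transpose each note up.
Db3 -> Ab3
E3 -> B3
C4 -> G4
E3 -> B3
Db4 -> Ab4
C3 -> G3

Ab3 B3 G4 B3 Ab4 G3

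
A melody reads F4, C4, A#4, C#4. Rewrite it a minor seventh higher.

F4 to Eb5
C4 to Bb4
A#4 to G#5
C#4 to B4

Eb5 Bb4 G#5 B4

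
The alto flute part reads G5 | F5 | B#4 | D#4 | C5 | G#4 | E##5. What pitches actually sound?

D5 C5 F##4 A#3 G4 D#4 B##4

The alto flute sounds a perfect fourth below written, so transpose each written note down a perfect fourth.
G5 -> D5
F5 -> C5
B#4 -> F##4
D#4 -> A#3
C5 -> G4
G#4 -> D#4
E##5 -> B##4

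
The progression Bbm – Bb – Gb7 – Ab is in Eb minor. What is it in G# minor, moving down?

D#m D# B7 C#

Eb minor down to G# minor is a diminished sixth; each chord root moves by that interval while the quality stays the same.
Bbm: root Bb down a diminished sixth → D#, giving D#m.
Bb: root Bb down a diminished sixth → D#, giving D#.
Gb7: root Gb down a diminished sixth → B, giving B7.
Ab: root Ab down a diminished sixth → C#, giving C#.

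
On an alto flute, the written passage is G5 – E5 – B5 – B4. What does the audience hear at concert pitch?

D5 B4 F#5 F#4

Written C4 on the alto flute sounds as G3, a perfect fourth lower; apply that shift to every note.
G5 → D5
E5 → B4
B5 → F#5
B4 → F#4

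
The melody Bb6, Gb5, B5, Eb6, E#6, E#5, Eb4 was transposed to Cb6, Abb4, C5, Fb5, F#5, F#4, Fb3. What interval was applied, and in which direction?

down a major seventh

Take the first pair: Bb6 → Cb6. B to C spans 7 letter names, so the interval is some kind of seventh.
Cb6 to Bb6 is 11 semitones, which makes it a major seventh; the second version is lower, so the direction is down.
Checking another pair — Eb4 → Fb3 — gives the same interval.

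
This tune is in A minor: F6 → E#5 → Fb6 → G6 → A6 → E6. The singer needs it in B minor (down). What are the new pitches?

G5 F##4 Gb5 A5 B5 F#5

From A down to B is a minor seventh; apply that to each pitch.
F6 gives G5
E#5 gives F##4
Fb6 gives Gb5
G6 gives A5
A6 gives B5
E6 gives F#5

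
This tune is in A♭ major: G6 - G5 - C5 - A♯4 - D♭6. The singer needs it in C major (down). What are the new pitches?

B5 B4 E4 C##4 F5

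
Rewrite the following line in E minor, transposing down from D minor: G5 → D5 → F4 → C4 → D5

A4 E4 G3 D3 E4

From D down to E is a minor seventh; apply that to each pitch.
G5 -> A4
D5 -> E4
F4 -> G3
C4 -> D3
D5 -> E4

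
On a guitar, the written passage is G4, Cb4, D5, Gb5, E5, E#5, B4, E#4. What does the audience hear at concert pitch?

Written C4 on the guitar sounds as C3, a perfect octave lower; apply that shift to every note.
G4 becomes G3
Cb4 becomes Cb3
D5 becomes D4
Gb5 becomes Gb4
E5 becomes E4
E#5 becomes E#4
B4 becomes B3
E#4 becomes E#3

G3 Cb3 D4 Gb4 E4 E#4 B3 E#3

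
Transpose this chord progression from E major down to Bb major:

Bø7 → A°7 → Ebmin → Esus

E major down to Bb major is an augmented fourth; each chord root moves by that interval while the quality stays the same.
Bø7: root B down an augmented fourth → F, giving Fø7.
A°7: root A down an augmented fourth → Eb, giving Eb°7.
Ebmin: root Eb down an augmented fourth → Bbb, giving Bbbmin.
Esus: root E down an augmented fourth → Bb, giving Bbsus.

Fø7 Eb°7 Bbbmin Bbsus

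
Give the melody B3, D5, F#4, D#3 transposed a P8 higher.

B4 D6 F#5 D#4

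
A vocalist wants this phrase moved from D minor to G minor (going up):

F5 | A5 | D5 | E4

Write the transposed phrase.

Bb5 D6 G5 A4

D minor to G minor up is a perfect fourth, so every note moves up by that interval.
F5 → Bb5
A5 → D6
D5 → G5
E4 → A4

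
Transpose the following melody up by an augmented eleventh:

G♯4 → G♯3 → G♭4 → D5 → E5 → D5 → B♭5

An augmented eleventh up from G#4 gives C##6.
G#3 up an augmented eleventh is C##5.
An augmented eleventh up from Gb4 gives C6.
D5 up an augmented eleventh is G#6.
An augmented eleventh up from E5 gives A#6.
D5 up an augmented eleventh is G#6.
An augmented eleventh up from Bb5 gives E7.

C##6 C##5 C6 G#6 A#6 G#6 E7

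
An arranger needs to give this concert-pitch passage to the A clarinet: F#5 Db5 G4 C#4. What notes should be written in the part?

A5 Fb5 Bb4 E4

Written C4 sounds as A3 on the A clarinet, so concert pitches are written a minor third up.
F#5 gives A5
Db5 gives Fb5
G4 gives Bb4
C#4 gives E4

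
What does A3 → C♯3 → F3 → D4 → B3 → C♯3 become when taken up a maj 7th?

G#4 B#3 E4 C#5 A#4 B#3

A3 becomes G#4
C#3 becomes B#3
F3 becomes E4
D4 becomes C#5
B3 becomes A#4
C#3 becomes B#3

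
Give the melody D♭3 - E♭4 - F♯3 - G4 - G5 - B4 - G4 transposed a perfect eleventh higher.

Db3 gives Gb4
Eb4 gives Ab5
F#3 gives B4
G4 gives C6
G5 gives C7
B4 gives E6
G4 gives C6

Gb4 Ab5 B4 C6 C7 E6 C6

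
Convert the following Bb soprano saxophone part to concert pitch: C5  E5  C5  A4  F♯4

Bb4 D5 Bb4 G4 E4

Written C4 on the Bb soprano saxophone sounds as Bb3, a major second lower; apply that shift to every note.
C5 → Bb4
E5 → D5
C5 → Bb4
A4 → G4
F#4 → E4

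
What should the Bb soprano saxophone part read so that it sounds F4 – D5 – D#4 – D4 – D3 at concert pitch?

Written C4 sounds as Bb3 on the Bb soprano saxophone, so concert pitches are written a major second up.
F4 → G4
D5 → E5
D#4 → E#4
D4 → E4
D3 → E3

G4 E5 E#4 E4 E3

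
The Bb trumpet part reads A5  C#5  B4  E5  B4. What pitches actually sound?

G5 B4 A4 D5 A4

The Bb trumpet sounds a major second below written, so transpose each written note down a major second.
A5 → G5
C#5 → B4
B4 → A4
E5 → D5
B4 → A4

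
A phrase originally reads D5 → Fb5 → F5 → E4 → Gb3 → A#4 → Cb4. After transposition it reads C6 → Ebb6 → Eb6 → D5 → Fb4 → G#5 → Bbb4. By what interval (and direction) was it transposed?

From D5 to C6 is 7 letter names — a seventh of some quality.
D5 to C6 is 10 semitones, which makes it a minor seventh; the second version is higher, so the direction is up.
Checking another pair — Cb4 → Bbb4 — gives the same interval.

up a minor seventh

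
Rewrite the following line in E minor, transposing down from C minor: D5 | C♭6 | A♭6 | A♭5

C minor to E minor down is a minor sixth, so every note moves down by that interval.
D5 becomes F#4
Cb6 becomes Eb5
Ab6 becomes C6
Ab5 becomes C5

F#4 Eb5 C6 C5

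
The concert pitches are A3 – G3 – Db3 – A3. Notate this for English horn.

Written C4 sounds as F3 on the English horn, so concert pitches are written a perfect fifth up.
A3 becomes E4
G3 becomes D4
Db3 becomes Ab3
A3 becomes E4

E4 D4 Ab3 E4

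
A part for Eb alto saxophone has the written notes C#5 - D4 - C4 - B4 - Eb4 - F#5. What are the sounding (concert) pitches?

E4 F3 Eb3 D4 Gb3 A4

Written C4 on the Eb alto saxophone sounds as Eb3, a major sixth lower; apply that shift to every note.
C#5 gives E4
D4 gives F3
C4 gives Eb3
B4 gives D4
Eb4 gives Gb3
F#5 gives A4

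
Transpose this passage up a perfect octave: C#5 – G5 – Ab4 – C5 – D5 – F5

C#6 G6 Ab5 C6 D6 F6

C#5 becomes C#6
G5 becomes G6
Ab4 becomes Ab5
C5 becomes C6
D5 becomes D6
F5 becomes F6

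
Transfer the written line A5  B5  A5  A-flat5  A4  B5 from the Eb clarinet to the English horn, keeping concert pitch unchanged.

G6 A6 G6 Gb6 G5 A6

First find concert pitch: the Eb clarinet sounds a minor third above written, so A5 B5 A5 A-flat5 A4 B5 sounds C6 D6 C6 Cb6 C5 D6.
Then write for English horn: it sounds a perfect fifth below written, so the part must be a perfect fifth above concert.
C6 → G6
D6 → A6
C6 → G6
Cb6 → Gb6
C5 → G5
D6 → A6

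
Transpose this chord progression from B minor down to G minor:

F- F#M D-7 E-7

Db- DM Bb-7 C-7

B minor down to G minor is a major third; each chord root moves by that interval while the quality stays the same.
F-: root F down a major third → Db, giving Db-.
F#M: root F# down a major third → D, giving DM.
D-7: root D down a major third → Bb, giving Bb-7.
E-7: root E down a major third → C, giving C-7.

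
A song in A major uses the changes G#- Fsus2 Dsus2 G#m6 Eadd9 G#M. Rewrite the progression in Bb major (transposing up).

A major up to Bb major is a minor second; each chord root moves by that interval while the quality stays the same.
G#-: root G# up a minor second → A, giving A-.
Fsus2: root F up a minor second → Gb, giving Gbsus2.
Dsus2: root D up a minor second → Eb, giving Ebsus2.
G#m6: root G# up a minor second → A, giving Am6.
Eadd9: root E up a minor second → F, giving Fadd9.
G#M: root G# up a minor second → A, giving AM.

A- Gbsus2 Ebsus2 Am6 Fadd9 AM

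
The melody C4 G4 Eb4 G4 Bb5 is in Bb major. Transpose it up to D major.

From Bb up to D is a major third; apply that to each pitch.
C4 → E4
G4 → B4
Eb4 → G4
G4 → B4
Bb5 → D6

E4 B4 G4 B4 D6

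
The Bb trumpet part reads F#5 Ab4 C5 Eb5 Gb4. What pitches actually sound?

E5 Gb4 Bb4 Db5 Fb4

The Bb trumpet sounds a major second below written, so transpose each written note down a major second.
F#5 → E5
Ab4 → Gb4
C5 → Bb4
Eb5 → Db5
Gb4 → Fb4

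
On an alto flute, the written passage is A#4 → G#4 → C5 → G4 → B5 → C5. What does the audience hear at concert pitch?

The alto flute sounds a perfect fourth below written, so transpose each written note down a perfect fourth.
A#4 -> E#4
G#4 -> D#4
C5 -> G4
G4 -> D4
B5 -> F#5
C5 -> G4

E#4 D#4 G4 D4 F#5 G4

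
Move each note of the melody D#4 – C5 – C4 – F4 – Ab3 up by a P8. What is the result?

D#5 C6 C5 F5 Ab4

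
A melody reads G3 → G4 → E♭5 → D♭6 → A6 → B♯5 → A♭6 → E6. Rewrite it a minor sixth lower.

G3 becomes B2
G4 becomes B3
Eb5 becomes G4
Db6 becomes F5
A6 becomes C#6
B#5 becomes D##5
Ab6 becomes C6
E6 becomes G#5

B2 B3 G4 F5 C#6 D##5 C6 G#5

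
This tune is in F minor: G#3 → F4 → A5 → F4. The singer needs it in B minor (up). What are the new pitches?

C##4 B4 D#6 B4

From F up to B is an augmented fourth; apply that to each pitch.
G#3 gives C##4
F4 gives B4
A5 gives D#6
F4 gives B4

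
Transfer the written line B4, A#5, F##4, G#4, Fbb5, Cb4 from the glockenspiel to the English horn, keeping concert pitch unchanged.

F#7 E#8 C##7 D#7 Cbb8 Gb6

First find concert pitch: the glockenspiel sounds a perfect fifteenth above written, so B4 A#5 F##4 G#4 Fbb5 Cb4 sounds B6 A#7 F##6 G#6 Fbb7 Cb6.
Then write for English horn: it sounds a perfect fifth below written, so the part must be a perfect fifth above concert.
B6 → F#7
A#7 → E#8
F##6 → C##7
G#6 → D#7
Fbb7 → Cbb8
Cb6 → Gb6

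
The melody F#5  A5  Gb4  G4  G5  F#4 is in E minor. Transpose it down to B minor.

C#5 E5 Db4 D4 D5 C#4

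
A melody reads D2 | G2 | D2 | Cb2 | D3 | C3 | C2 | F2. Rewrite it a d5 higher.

Ab2 Db3 Ab2 Gbb2 Ab3 Gb3 Gb2 Cb3

D2 gives Ab2
G2 gives Db3
D2 gives Ab2
Cb2 gives Gbb2
D3 gives Ab3
C3 gives Gb3
C2 gives Gb2
F2 gives Cb3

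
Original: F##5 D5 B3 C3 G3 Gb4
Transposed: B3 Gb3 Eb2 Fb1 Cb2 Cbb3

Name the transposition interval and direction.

down an augmented twelfth

From F##5 to B3 is 12 letter names — a twelfth of some quality.
B3 to F##5 is 20 semitones, which makes it an augmented twelfth; the second version is lower, so the direction is down.
Checking another pair — Gb4 → Cbb3 — gives the same interval.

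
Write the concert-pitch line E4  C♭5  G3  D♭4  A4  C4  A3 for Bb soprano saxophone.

Written C4 sounds as Bb3 on the Bb soprano saxophone, so concert pitches are written a major second up.
E4 -> F#4
Cb5 -> Db5
G3 -> A3
Db4 -> Eb4
A4 -> B4
C4 -> D4
A3 -> B3

F#4 Db5 A3 Eb4 B4 D4 B3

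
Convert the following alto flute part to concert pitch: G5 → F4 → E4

D5 C4 B3

Written C4 on the alto flute sounds as G3, a perfect fourth lower; apply that shift to every note.
G5 -> D5
F4 -> C4
E4 -> B3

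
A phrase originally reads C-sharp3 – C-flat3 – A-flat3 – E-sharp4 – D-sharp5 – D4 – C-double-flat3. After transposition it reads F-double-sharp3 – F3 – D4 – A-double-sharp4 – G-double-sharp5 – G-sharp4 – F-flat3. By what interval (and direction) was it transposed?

up an augmented fourth

Take the first pair: C#3 → F##3. C to F spans 4 letter names, so the interval is some kind of fourth.
C#3 to F##3 is 6 semitones, which makes it an augmented fourth; the second version is higher, so the direction is up.
Checking another pair — Cbb3 → Fb3 — gives the same interval.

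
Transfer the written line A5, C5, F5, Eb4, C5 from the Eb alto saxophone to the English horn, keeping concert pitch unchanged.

G5 Bb4 Eb5 Db4 Bb4

First find concert pitch: the Eb alto saxophone sounds a major sixth below written, so A5 C5 F5 Eb4 C5 sounds C5 Eb4 Ab4 Gb3 Eb4.
Then write for English horn: it sounds a perfect fifth below written, so the part must be a perfect fifth above concert.
C5 → G5
Eb4 → Bb4
Ab4 → Eb5
Gb3 → Db4
Eb4 → Bb4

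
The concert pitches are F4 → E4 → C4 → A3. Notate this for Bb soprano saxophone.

G4 F#4 D4 B3

Written C4 sounds as Bb3 on the Bb soprano saxophone, so concert pitches are written a major second up.
F4 -> G4
E4 -> F#4
C4 -> D4
A3 -> B3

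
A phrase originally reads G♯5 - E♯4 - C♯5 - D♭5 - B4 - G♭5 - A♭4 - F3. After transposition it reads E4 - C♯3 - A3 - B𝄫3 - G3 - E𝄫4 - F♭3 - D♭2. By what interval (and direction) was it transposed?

Take the first pair: G#5 → E4. G to E spans 10 letter names, so the interval is some kind of tenth.
E4 to G#5 is 16 semitones, which makes it a major tenth; the second version is lower, so the direction is down.
Checking another pair — F3 → Db2 — gives the same interval.

down a major tenth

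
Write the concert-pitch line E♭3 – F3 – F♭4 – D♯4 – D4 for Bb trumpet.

F3 G3 Gb4 E#4 E4

Written C4 sounds as Bb3 on the Bb trumpet, so concert pitches are written a major second up.
Eb3 to F3
F3 to G3
Fb4 to Gb4
D#4 to E#4
D4 to E4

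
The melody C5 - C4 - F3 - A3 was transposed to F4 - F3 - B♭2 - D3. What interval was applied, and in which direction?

down a perfect fifth

Take the first pair: C5 → F4. C to F spans 5 letter names, so the interval is some kind of fifth.
F4 to C5 is 7 semitones, which makes it a perfect fifth; the second version is lower, so the direction is down.
Checking another pair — A3 → D3 — gives the same interval.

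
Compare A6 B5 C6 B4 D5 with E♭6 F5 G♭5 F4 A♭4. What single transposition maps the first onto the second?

From A6 to Eb6 is 4 letter names — a fourth of some quality.
Eb6 to A6 is 6 semitones, which makes it an augmented fourth; the second version is lower, so the direction is down.
Checking another pair — D5 → Ab4 — gives the same interval.

down an augmented fourth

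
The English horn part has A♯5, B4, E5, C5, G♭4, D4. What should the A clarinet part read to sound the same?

First find concert pitch: the English horn sounds a perfect fifth below written, so A♯5 B4 E5 C5 G♭4 D4 sounds D#5 E4 A4 F4 Cb4 G3.
Then write for A clarinet: it sounds a minor third below written, so the part must be a minor third above concert.
D#5 → F#5
E4 → G4
A4 → C5
F4 → Ab4
Cb4 → Ebb4
G3 → Bb3

F#5 G4 C5 Ab4 Ebb4 Bb3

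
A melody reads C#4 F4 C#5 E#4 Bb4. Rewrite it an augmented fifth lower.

F3 Bbb3 F4 A3 Ebb4

An augmented fifth down from C#4 gives F3.
F4 down an augmented fifth is Bbb3.
An augmented fifth down from C#5 gives F4.
E#4: a fifth down reaches A, and 8 semitones makes it A3.
An augmented fifth down from Bb4 gives Ebb4.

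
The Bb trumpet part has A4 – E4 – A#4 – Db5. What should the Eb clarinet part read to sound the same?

E4 B3 E#4 Ab4

First find concert pitch: the Bb trumpet sounds a major second below written, so A4 E4 A#4 Db5 sounds G4 D4 G#4 Cb5.
Then write for Eb clarinet: it sounds a minor third above written, so the part must be a minor third below concert.
G4 → E4
D4 → B3
G#4 → E#4
Cb5 → Ab4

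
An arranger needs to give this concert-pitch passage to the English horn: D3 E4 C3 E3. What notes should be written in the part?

The English horn sounds a perfect fifth below written, so the written part must be a perfect fifth above concert — transpose each note up.
D3 to A3
E4 to B4
C3 to G3
E3 to B3

A3 B4 G3 B3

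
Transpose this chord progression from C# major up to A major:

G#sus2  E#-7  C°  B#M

Esus2 C#-7 Ab° G#M

C# major up to A major is a minor sixth; each chord root moves by that interval while the quality stays the same.
G#sus2: root G# up a minor sixth → E, giving Esus2.
E#-7: root E# up a minor sixth → C#, giving C#-7.
C°: root C up a minor sixth → Ab, giving Ab°.
B#M: root B# up a minor sixth → G#, giving G#M.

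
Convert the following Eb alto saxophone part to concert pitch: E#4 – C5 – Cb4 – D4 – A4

Written C4 on the Eb alto saxophone sounds as Eb3, a major sixth lower; apply that shift to every note.
E#4 becomes G#3
C5 becomes Eb4
Cb4 becomes Ebb3
D4 becomes F3
A4 becomes C4

G#3 Eb4 Ebb3 F3 C4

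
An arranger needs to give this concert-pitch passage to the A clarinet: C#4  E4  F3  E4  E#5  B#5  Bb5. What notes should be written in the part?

E4 G4 Ab3 G4 G#5 D#6 Db6

Written C4 sounds as A3 on the A clarinet, so concert pitches are written a minor third up.
C#4 to E4
E4 to G4
F3 to Ab3
E4 to G4
E#5 to G#5
B#5 to D#6
Bb5 to Db6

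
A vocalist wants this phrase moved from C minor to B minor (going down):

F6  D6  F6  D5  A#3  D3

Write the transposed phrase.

From C down to B is a minor second; apply that to each pitch.
F6 becomes E6
D6 becomes C#6
F6 becomes E6
D5 becomes C#5
A#3 becomes G##3
D3 becomes C#3

E6 C#6 E6 C#5 G##3 C#3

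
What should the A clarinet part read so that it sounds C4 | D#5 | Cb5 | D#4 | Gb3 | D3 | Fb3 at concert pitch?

Eb4 F#5 Ebb5 F#4 Bbb3 F3 Abb3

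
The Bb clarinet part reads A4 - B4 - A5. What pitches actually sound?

The Bb clarinet sounds a major second below written, so transpose each written note down a major second.
A4 -> G4
B4 -> A4
A5 -> G5

G4 A4 G5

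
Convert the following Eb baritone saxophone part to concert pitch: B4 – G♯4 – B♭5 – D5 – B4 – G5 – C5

The Eb baritone saxophone sounds a major thirteenth below written, so transpose each written note down a major thirteenth.
B4 becomes D3
G#4 becomes B2
Bb5 becomes Db4
D5 becomes F3
B4 becomes D3
G5 becomes Bb3
C5 becomes Eb3

D3 B2 Db4 F3 D3 Bb3 Eb3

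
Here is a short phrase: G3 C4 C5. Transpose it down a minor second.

F#3 B3 B4

G3: a second down reaches F, and 1 semitone makes it F#3.
A minor second down from C4 gives B3.
C5 down a minor second is B4.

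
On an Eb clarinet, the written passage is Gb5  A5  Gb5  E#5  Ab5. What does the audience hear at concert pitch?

Bbb5 C6 Bbb5 G#5 Cb6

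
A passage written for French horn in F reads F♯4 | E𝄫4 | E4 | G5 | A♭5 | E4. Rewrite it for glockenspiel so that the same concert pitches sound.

B1 Abb1 A1 C3 Db3 A1

First find concert pitch: the French horn in F sounds a perfect fifth below written, so F♯4 E𝄫4 E4 G5 A♭5 E4 sounds B3 Abb3 A3 C5 Db5 A3.
Then write for glockenspiel: it sounds a perfect fifteenth above written, so the part must be a perfect fifteenth below concert.
B3 → B1
Abb3 → Abb1
A3 → A1
C5 → C3
Db5 → Db3
A3 → A1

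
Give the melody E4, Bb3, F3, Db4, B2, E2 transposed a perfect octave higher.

E4 becomes E5
Bb3 becomes Bb4
F3 becomes F4
Db4 becomes Db5
B2 becomes B3
E2 becomes E3

E5 Bb4 F4 Db5 B3 E3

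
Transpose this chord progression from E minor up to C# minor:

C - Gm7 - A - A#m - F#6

E minor up to C# minor is a major sixth; each chord root moves by that interval while the quality stays the same.
C: root C up a major sixth → A, giving A.
Gm7: root G up a major sixth → E, giving Em7.
A: root A up a major sixth → F#, giving F#.
A#m: root A# up a major sixth → F##, giving F##m.
F#6: root F# up a major sixth → D#, giving D#6.

A Em7 F# F##m D#6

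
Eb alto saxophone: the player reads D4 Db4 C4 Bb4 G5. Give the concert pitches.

The Eb alto saxophone sounds a major sixth below written, so transpose each written note down a major sixth.
D4 gives F3
Db4 gives Fb3
C4 gives Eb3
Bb4 gives Db4
G5 gives Bb4

F3 Fb3 Eb3 Db4 Bb4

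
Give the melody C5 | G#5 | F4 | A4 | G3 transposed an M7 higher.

B5 F##6 E5 G#5 F#4

C5: a seventh up reaches B, and 11 semitones makes it B5.
G#5: a seventh up reaches F, and 11 semitones makes it F##6.
F4 up a major seventh is E5.
A major seventh up from A4 gives G#5.
G3 up a major seventh is F#4.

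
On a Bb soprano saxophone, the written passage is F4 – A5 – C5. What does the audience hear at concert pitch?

Eb4 G5 Bb4

Written C4 on the Bb soprano saxophone sounds as Bb3, a major second lower; apply that shift to every note.
F4 -> Eb4
A5 -> G5
C5 -> Bb4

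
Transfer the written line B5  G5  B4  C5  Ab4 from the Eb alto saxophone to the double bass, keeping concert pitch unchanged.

D6 Bb5 D5 Eb5 Cb5

First find concert pitch: the Eb alto saxophone sounds a major sixth below written, so B5 G5 B4 C5 Ab4 sounds D5 Bb4 D4 Eb4 Cb4.
Then write for double bass: it sounds a perfect octave below written, so the part must be a perfect octave above concert.
D5 → D6
Bb4 → Bb5
D4 → D5
Eb4 → Eb5
Cb4 → Cb5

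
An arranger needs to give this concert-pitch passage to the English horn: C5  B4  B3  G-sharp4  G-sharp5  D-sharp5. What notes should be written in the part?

G5 F#5 F#4 D#5 D#6 A#5

Written C4 sounds as F3 on the English horn, so concert pitches are written a perfect fifth up.
C5 gives G5
B4 gives F#5
B3 gives F#4
G#4 gives D#5
G#5 gives D#6
D#5 gives A#5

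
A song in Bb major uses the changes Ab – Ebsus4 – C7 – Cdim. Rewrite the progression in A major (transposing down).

G Dsus4 B7 Bdim

Bb major down to A major is a minor second; each chord root moves by that interval while the quality stays the same.
Ab: root Ab down a minor second → G, giving G.
Ebsus4: root Eb down a minor second → D, giving Dsus4.
C7: root C down a minor second → B, giving B7.
Cdim: root C down a minor second → B, giving Bdim.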